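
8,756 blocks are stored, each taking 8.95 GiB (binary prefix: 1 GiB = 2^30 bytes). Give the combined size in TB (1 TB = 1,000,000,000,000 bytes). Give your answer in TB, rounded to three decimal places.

Total = 8,756 × 8.95 GiB = 78366.2 GiB
= 78366.2 × 1,073,741,824 bytes = 84,145,066,527,948.8 bytes
1 TB = 1,000,000,000,000 bytes
84,145,066,527,948.8 / 1,000,000,000,000 = 84.145 TB

84.145 TB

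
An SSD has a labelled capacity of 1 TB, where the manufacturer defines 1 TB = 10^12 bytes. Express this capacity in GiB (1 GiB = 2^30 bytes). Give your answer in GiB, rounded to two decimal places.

931.32 GiB

1 TB × 1,000,000,000,000 bytes/TB = 1,000,000,000,000 bytes
1 GiB = 2^30 bytes = 1,073,741,824 bytes
1,000,000,000,000 / 1,073,741,824 = 931.32 GiB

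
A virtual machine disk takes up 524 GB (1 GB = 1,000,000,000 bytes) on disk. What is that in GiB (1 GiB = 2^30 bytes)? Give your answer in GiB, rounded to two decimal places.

488.01 GiB

524 GB = 524 × 10^9 bytes = 524,000,000,000 bytes
1 GiB = 2^30 bytes = 1,073,741,824 bytes
524,000,000,000 / 1,073,741,824 = 488.01 GiB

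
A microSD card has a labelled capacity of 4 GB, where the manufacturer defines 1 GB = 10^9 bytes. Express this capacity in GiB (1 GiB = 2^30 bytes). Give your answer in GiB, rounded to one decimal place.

4 GB = 4 × 10^9 bytes = 4,000,000,000 bytes
1 GiB = 1,073,741,824 bytes
4,000,000,000 / 1,073,741,824 = 3.7 GiB

3.7 GiB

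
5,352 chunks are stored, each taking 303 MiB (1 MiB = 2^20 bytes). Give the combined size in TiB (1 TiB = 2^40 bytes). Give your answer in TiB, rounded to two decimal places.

Total = 5,352 × 303 MiB = 1,621,656 MiB
= 1,621,656 × 1,048,576 bytes = 1,700,429,561,856 bytes
1 TiB = 1,099,511,627,776 bytes
1,700,429,561,856 / 1,099,511,627,776 = 1.55 TiB

1.55 TiB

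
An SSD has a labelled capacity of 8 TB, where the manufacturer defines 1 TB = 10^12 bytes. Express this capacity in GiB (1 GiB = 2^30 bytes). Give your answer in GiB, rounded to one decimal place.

7,450.6 GiB

8 TB × 1,000,000,000,000 bytes/TB = 8,000,000,000,000 bytes
1 GiB = 1,073,741,824 bytes
8,000,000,000,000 / 1,073,741,824 = 7,450.6 GiB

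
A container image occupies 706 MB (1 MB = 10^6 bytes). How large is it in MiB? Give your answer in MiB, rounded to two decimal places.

706 MB = 706 × 10^6 bytes = 706,000,000 bytes
1 MiB = 2^20 bytes = 1,048,576 bytes
706,000,000 / 1,048,576 = 673.29 MiB

673.29 MiB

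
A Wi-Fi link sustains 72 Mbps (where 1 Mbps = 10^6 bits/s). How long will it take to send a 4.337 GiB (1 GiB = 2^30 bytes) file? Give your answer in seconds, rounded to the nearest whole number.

4.337 GiB = 4,656,818,290.688 bytes = 37,254,546,325.504 bits
72 Mbps = 72,000,000 bits/s
time = 37,254,546,325.504 / 72,000,000 = 517 s

517 seconds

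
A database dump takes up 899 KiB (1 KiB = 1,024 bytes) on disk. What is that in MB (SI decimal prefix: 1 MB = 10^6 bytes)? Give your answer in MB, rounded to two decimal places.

899 KiB = 899 × 2^10 bytes = 920,576 bytes
1 MB = 1,000,000 bytes
920,576 / 1,000,000 = 0.92 MB

0.92 MB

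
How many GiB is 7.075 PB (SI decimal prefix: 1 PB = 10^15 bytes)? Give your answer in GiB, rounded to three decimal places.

6,589,107.215 GiB

7.075 PB = 7.075 × 10^15 bytes = 7,075,000,000,000,000 bytes
1 GiB = 2^30 bytes = 1,073,741,824 bytes
7,075,000,000,000,000 / 1,073,741,824 = 6,589,107.215 GiB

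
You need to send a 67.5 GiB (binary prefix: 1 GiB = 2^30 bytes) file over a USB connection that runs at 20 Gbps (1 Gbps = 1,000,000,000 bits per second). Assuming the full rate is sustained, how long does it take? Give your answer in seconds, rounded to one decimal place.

67.5 GiB = 72,477,573,120 bytes = 579,820,584,960 bits
20 Gbps = 20,000,000,000 bits/s
time = 579,820,584,960 / 20,000,000,000 = 29.0 s

29.0 seconds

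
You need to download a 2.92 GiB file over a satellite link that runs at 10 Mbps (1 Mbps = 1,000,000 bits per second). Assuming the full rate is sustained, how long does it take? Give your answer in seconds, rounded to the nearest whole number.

2,508 seconds

2.92 GiB = 3,135,326,126.08 bytes = 25,082,609,008.64 bits
10 Mbps = 10,000,000 bits/s
time = 25,082,609,008.64 / 10,000,000 = 2,508 s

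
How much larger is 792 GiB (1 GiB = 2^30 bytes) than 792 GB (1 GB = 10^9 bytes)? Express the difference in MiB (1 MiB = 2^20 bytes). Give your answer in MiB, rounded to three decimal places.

55,697.941 MiB

792 GiB = 792 × 1,073,741,824 = 850,403,524,608 bytes
792 GB = 792 × 1,000,000,000 = 792,000,000,000 bytes
difference = 58,403,524,608 bytes
58,403,524,608 / 1,048,576 = 55,697.941 MiB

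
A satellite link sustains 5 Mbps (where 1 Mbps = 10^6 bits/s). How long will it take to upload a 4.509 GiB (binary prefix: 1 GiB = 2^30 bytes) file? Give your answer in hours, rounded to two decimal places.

2.15 hours

4.509 GiB = 4,841,501,884.416 bytes = 38,732,015,075.328 bits
5 Mbps = 5,000,000 bits/s
time = 38,732,015,075.328 / 5,000,000 = 7,746.4030 s
7,746.4030 s / 3600 = 2.15 hours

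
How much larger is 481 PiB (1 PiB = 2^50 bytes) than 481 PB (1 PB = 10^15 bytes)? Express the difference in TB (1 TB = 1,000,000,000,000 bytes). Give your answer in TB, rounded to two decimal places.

481 PiB = 481 × 1,125,899,906,842,624 = 541,557,855,191,302,144 bytes
481 PB = 481 × 1,000,000,000,000,000 = 481,000,000,000,000,000 bytes
difference = 60,557,855,191,302,144 bytes
60,557,855,191,302,144 / 1,000,000,000,000 = 60,557.86 TB

60,557.86 TB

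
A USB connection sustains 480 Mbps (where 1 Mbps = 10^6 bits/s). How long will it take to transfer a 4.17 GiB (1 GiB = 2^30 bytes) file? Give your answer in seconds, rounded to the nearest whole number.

75 seconds

4.17 GiB = 4,477,503,406.08 bytes = 35,820,027,248.64 bits
480 Mbps = 480,000,000 bits/s
time = 35,820,027,248.64 / 480,000,000 = 75 s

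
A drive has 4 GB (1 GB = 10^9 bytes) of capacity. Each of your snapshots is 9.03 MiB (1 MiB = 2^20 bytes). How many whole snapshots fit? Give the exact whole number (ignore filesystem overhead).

Capacity: 4 GB = 4,000,000,000 bytes
Per item: 9.03 MiB = 9,468,641.28 bytes
⌊4,000,000,000 / 9,468,641.28⌋ = 422

422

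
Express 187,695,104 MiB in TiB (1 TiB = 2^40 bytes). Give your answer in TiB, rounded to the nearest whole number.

187,695,104 MiB = 187,695,104 × 2^20 bytes = 196,812,581,371,904 bytes
1 TiB = 1,099,511,627,776 bytes
196,812,581,371,904 / 1,099,511,627,776 = 179 TiB

179 TiB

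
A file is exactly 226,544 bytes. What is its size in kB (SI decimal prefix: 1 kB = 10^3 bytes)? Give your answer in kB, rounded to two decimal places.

226,544 bytes given.
1 kB = 1,000 bytes
226,544 / 1,000 = 226.54 kB

226.54 kB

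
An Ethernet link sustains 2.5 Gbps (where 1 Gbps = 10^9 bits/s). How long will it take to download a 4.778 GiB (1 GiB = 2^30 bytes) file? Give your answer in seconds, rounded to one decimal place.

16.4 seconds

4.778 GiB = 5,130,338,435.072 bytes = 41,042,707,480.576 bits
2.5 Gbps = 2,500,000,000 bits/s
time = 41,042,707,480.576 / 2,500,000,000 = 16.4 s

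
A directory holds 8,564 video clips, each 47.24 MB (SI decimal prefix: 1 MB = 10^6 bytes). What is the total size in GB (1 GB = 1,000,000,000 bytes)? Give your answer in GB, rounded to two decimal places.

Total = 8,564 × 47.24 MB = 404563.36 MB
= 404563.36 × 1,000,000 bytes = 404,563,360,000 bytes
1 GB = 1,000,000,000 bytes
404,563,360,000 / 1,000,000,000 = 404.56 GB

404.56 GB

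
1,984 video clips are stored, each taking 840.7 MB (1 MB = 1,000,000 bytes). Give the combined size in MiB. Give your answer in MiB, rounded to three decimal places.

1,590,679.932 MiB

Total = 1,984 × 840.7 MB = 1667948.8 MB
= 1667948.8 × 1,000,000 bytes = 1,667,948,800,000 bytes
1 MiB = 1,048,576 bytes
1,667,948,800,000 / 1,048,576 = 1,590,679.932 MiB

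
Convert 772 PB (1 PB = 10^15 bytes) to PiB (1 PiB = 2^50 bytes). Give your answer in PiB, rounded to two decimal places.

685.67 PiB

772 PB = 772 × 10^15 bytes = 772,000,000,000,000,000 bytes
1 PiB = 2^50 bytes = 1,125,899,906,842,624 bytes
772,000,000,000,000,000 / 1,125,899,906,842,624 = 685.67 PiB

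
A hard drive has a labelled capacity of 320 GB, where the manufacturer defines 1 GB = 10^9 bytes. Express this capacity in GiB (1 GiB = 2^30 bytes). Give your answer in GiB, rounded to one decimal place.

298.0 GiB

320 GB = 320 × 10^9 bytes = 320,000,000,000 bytes
1 GiB = 2^30 bytes = 1,073,741,824 bytes
320,000,000,000 / 1,073,741,824 = 298.0 GiB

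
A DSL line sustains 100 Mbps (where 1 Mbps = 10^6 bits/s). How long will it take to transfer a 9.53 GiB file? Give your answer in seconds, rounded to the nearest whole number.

819 seconds

9.53 GiB = 10,232,759,582.72 bytes = 81,862,076,661.76 bits
100 Mbps = 100,000,000 bits/s
time = 81,862,076,661.76 / 100,000,000 = 819 s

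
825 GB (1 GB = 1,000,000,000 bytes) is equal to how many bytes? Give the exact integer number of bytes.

825,000,000,000 bytes

825 × 1,000,000,000 = 825,000,000,000 bytes  (1 GB = 10^9 bytes)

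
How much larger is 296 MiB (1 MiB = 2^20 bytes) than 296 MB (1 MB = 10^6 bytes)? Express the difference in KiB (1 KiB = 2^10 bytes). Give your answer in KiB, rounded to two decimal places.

14,041.50 KiB

296 MiB = 296 × 1,048,576 = 310,378,496 bytes
296 MB = 296 × 1,000,000 = 296,000,000 bytes
difference = 14,378,496 bytes
14,378,496 / 1,024 = 14,041.50 KiB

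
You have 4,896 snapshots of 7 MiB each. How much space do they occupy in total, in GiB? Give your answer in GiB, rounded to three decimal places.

Total = 4,896 × 7 MiB = 34,272 MiB
= 34,272 × 1,048,576 bytes = 35,936,796,672 bytes
1 GiB = 1,073,741,824 bytes
35,936,796,672 / 1,073,741,824 = 33.469 GiB

33.469 GiB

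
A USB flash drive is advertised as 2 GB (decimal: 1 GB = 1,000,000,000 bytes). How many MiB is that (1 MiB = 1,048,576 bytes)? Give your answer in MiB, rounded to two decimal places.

1,907.35 MiB

2 GB × 1,000,000,000 bytes/GB = 2,000,000,000 bytes
1 MiB = 1,048,576 bytes
2,000,000,000 / 1,048,576 = 1,907.35 MiB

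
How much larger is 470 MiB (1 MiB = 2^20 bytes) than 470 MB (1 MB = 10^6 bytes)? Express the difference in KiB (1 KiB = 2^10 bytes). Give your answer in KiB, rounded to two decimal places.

470 MiB = 470 × 1,048,576 = 492,830,720 bytes
470 MB = 470 × 1,000,000 = 470,000,000 bytes
difference = 22,830,720 bytes
22,830,720 / 1,024 = 22,295.63 KiB

22,295.63 KiB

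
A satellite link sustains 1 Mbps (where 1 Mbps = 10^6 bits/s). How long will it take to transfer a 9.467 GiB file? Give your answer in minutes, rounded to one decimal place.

9.467 GiB = 10,165,113,847.808 bytes = 81,320,910,782.464 bits
1 Mbps = 1,000,000 bits/s
time = 81,320,910,782.464 / 1,000,000 = 81,320.91 s
81,320.91 s / 60 = 1,355.3 minutes

1,355.3 minutes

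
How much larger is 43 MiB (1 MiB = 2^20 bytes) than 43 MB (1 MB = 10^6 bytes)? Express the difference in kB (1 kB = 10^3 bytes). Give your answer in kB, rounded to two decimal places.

43 MiB = 43 × 1,048,576 = 45,088,768 bytes
43 MB = 43 × 1,000,000 = 43,000,000 bytes
difference = 2,088,768 bytes
2,088,768 / 1,000 = 2,088.77 kB

2,088.77 kB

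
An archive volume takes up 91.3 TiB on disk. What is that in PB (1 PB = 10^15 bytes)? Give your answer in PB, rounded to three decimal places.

0.100 PB

91.3 TiB = 91.3 × 2^40 bytes = 100,385,411,615,948.8 bytes
1 PB = 1,000,000,000,000,000 bytes
100,385,411,615,948.8 / 1,000,000,000,000,000 = 0.100 PB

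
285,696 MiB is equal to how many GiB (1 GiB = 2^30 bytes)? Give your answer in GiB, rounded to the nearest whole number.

285,696 MiB = 285,696 × 2^20 bytes = 299,573,968,896 bytes
1 GiB = 1,073,741,824 bytes
299,573,968,896 / 1,073,741,824 = 279 GiB

279 GiB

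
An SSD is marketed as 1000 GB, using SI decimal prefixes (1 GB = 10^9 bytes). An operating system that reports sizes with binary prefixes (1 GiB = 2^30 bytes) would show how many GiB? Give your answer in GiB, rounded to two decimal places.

1000 GB × 1,000,000,000 bytes/GB = 1,000,000,000,000 bytes
1 GiB = 1,073,741,824 bytes
1,000,000,000,000 / 1,073,741,824 = 931.32 GiB

931.32 GiB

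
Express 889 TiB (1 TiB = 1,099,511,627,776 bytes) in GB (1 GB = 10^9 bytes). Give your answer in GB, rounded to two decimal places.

977,465.84 GB

889 TiB = 889 × 2^40 bytes = 977,465,837,092,864 bytes
1 GB = 1,000,000,000 bytes
977,465,837,092,864 / 1,000,000,000 = 977,465.84 GB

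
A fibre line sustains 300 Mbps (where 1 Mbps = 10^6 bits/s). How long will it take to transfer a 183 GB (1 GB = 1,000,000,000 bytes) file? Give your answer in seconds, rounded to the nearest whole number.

183 GB = 183,000,000,000 bytes = 1,464,000,000,000 bits
300 Mbps = 300,000,000 bits/s
time = 1,464,000,000,000 / 300,000,000 = 4,880 s

4,880 seconds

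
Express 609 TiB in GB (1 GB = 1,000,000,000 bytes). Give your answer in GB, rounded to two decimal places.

609 TiB × 1,099,511,627,776 bytes/TiB = 669,602,581,315,584 bytes
1 GB = 10^9 bytes = 1,000,000,000 bytes
669,602,581,315,584 / 1,000,000,000 = 669,602.58 GB

669,602.58 GB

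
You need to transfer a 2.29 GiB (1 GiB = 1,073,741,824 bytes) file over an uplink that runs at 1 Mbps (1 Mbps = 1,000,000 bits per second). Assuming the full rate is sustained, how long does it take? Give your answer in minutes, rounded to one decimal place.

2.29 GiB = 2,458,868,776.96 bytes = 19,670,950,215.68 bits
1 Mbps = 1,000,000 bits/s
time = 19,670,950,215.68 / 1,000,000 = 19,670.95 s
19,670.95 s / 60 = 327.8 minutes

327.8 minutes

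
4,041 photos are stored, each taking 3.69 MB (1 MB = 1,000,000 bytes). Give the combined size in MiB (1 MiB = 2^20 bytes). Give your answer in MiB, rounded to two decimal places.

14,220.51 MiB

Total = 4,041 × 3.69 MB = 14911.29 MB
= 14911.29 × 1,000,000 bytes = 14,911,290,000 bytes
1 MiB = 1,048,576 bytes
14,911,290,000 / 1,048,576 = 14,220.51 MiB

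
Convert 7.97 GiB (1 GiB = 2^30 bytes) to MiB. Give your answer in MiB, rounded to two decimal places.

8,161.28 MiB

7.97 GiB × 1,073,741,824 bytes/GiB = 8,557,722,337.28 bytes
1 MiB = 2^20 bytes = 1,048,576 bytes
8,557,722,337.28 / 1,048,576 = 8,161.28 MiB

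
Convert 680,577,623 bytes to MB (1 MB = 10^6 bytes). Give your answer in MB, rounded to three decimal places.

680.578 MB

680,577,623 bytes given.
1 MB = 10^6 bytes = 1,000,000 bytes
680,577,623 / 1,000,000 = 680.578 MB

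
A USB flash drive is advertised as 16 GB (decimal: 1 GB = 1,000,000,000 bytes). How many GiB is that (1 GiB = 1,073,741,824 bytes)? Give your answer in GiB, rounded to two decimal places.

14.90 GiB

16 GB × 1,000,000,000 bytes/GB = 16,000,000,000 bytes
1 GiB = 2^30 bytes = 1,073,741,824 bytes
16,000,000,000 / 1,073,741,824 = 14.90 GiB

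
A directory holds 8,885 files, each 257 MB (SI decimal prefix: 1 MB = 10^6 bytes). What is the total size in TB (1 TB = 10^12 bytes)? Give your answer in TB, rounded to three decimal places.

2.283 TB

Total = 8,885 × 257 MB = 2,283,445 MB
= 2,283,445 × 1,000,000 bytes = 2,283,445,000,000 bytes
1 TB = 1,000,000,000,000 bytes
2,283,445,000,000 / 1,000,000,000,000 = 2.283 TB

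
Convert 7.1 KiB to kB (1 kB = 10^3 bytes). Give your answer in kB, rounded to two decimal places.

7.1 KiB = 7.1 × 2^10 bytes = 7,270.4 bytes
1 kB = 1,000 bytes
7,270.4 / 1,000 = 7.27 kB

7.27 kB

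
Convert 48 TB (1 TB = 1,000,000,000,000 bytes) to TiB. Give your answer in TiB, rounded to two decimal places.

43.66 TiB

48 TB = 48 × 10^12 bytes = 48,000,000,000,000 bytes
1 TiB = 1,099,511,627,776 bytes
48,000,000,000,000 / 1,099,511,627,776 = 43.66 TiB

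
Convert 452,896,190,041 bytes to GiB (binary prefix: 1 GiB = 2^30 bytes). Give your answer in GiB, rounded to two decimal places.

452,896,190,041 bytes given.
1 GiB = 1,073,741,824 bytes
452,896,190,041 / 1,073,741,824 = 421.79 GiB

421.79 GiB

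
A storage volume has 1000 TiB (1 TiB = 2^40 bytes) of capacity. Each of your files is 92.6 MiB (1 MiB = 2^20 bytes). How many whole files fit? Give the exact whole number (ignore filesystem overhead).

Capacity: 1000 TiB = 1,099,511,627,776,000 bytes
Per item: 92.6 MiB = 97,098,137.6 bytes
⌊1,099,511,627,776,000 / 97,098,137.6⌋ = 11,323,714

11,323,714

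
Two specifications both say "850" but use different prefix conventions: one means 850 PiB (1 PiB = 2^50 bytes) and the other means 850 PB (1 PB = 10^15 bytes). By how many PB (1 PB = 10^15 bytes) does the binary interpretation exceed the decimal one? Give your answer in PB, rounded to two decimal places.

850 PiB = 850 × 1,125,899,906,842,624 = 957,014,920,816,230,400 bytes
850 PB = 850 × 1,000,000,000,000,000 = 850,000,000,000,000,000 bytes
difference = 107,014,920,816,230,400 bytes
107,014,920,816,230,400 / 1,000,000,000,000,000 = 107.01 PB

107.01 PB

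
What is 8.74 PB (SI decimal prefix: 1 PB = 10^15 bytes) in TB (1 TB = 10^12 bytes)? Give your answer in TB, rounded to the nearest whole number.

8,740 TB

8.74 PB × 1,000,000,000,000,000 bytes/PB = 8,740,000,000,000,000 bytes
1 TB = 10^12 bytes = 1,000,000,000,000 bytes
8,740,000,000,000,000 / 1,000,000,000,000 = 8,740 TB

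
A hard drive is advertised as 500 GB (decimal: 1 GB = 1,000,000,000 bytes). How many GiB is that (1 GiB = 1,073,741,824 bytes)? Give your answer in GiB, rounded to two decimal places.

465.66 GiB

500 GB × 1,000,000,000 bytes/GB = 500,000,000,000 bytes
1 GiB = 1,073,741,824 bytes
500,000,000,000 / 1,073,741,824 = 465.66 GiB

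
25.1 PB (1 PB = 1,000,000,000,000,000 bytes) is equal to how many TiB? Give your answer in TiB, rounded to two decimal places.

25.1 PB × 1,000,000,000,000,000 bytes/PB = 25,100,000,000,000,000 bytes
1 TiB = 1,099,511,627,776 bytes
25,100,000,000,000,000 / 1,099,511,627,776 = 22,828.32 TiB

22,828.32 TiB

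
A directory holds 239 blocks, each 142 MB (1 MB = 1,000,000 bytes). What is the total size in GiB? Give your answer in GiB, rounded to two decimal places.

Total = 239 × 142 MB = 33,938 MB
= 33,938 × 1,000,000 bytes = 33,938,000,000 bytes
1 GiB = 1,073,741,824 bytes
33,938,000,000 / 1,073,741,824 = 31.61 GiB

31.61 GiB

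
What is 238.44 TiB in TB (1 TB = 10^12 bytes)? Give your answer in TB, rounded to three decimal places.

262.168 TB

238.44 TiB × 1,099,511,627,776 bytes/TiB = 262,167,552,526,909.44 bytes
1 TB = 10^12 bytes = 1,000,000,000,000 bytes
262,167,552,526,909.44 / 1,000,000,000,000 = 262.168 TB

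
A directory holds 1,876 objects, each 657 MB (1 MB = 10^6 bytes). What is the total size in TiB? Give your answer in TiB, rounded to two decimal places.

Total = 1,876 × 657 MB = 1,232,532 MB
= 1,232,532 × 1,000,000 bytes = 1,232,532,000,000 bytes
1 TiB = 1,099,511,627,776 bytes
1,232,532,000,000 / 1,099,511,627,776 = 1.12 TiB

1.12 TiB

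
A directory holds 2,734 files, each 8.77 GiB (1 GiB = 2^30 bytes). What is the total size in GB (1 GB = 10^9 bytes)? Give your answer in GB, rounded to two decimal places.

Total = 2,734 × 8.77 GiB = 23977.18 GiB
= 23977.18 × 1,073,741,824 bytes = 25,745,300,987,576.32 bytes
1 GB = 1,000,000,000 bytes
25,745,300,987,576.32 / 1,000,000,000 = 25,745.30 GB

25,745.30 GB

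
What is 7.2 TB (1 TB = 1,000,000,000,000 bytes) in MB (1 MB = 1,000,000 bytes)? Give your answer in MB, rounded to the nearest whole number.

7.2 TB = 7.2 × 10^12 bytes = 7,200,000,000,000 bytes
1 MB = 10^6 bytes = 1,000,000 bytes
7,200,000,000,000 / 1,000,000 = 7,200,000 MB

7,200,000 MB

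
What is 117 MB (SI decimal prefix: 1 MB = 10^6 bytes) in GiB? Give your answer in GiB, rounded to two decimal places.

0.11 GiB

117 MB = 117 × 10^6 bytes = 117,000,000 bytes
1 GiB = 1,073,741,824 bytes
117,000,000 / 1,073,741,824 = 0.11 GiB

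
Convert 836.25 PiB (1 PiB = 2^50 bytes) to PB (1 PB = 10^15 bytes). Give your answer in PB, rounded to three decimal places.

836.25 PiB × 1,125,899,906,842,624 bytes/PiB = 941,533,797,097,144,320 bytes
1 PB = 10^15 bytes = 1,000,000,000,000,000 bytes
941,533,797,097,144,320 / 1,000,000,000,000,000 = 941.534 PB

941.534 PB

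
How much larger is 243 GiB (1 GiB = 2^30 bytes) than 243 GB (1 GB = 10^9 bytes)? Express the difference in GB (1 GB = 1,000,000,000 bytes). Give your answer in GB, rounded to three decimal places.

243 GiB = 243 × 1,073,741,824 = 260,919,263,232 bytes
243 GB = 243 × 1,000,000,000 = 243,000,000,000 bytes
difference = 17,919,263,232 bytes
17,919,263,232 / 1,000,000,000 = 17.919 GB

17.919 GB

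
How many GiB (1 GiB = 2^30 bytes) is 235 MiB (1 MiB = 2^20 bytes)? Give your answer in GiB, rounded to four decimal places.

235 MiB = 235 × 2^20 bytes = 246,415,360 bytes
1 GiB = 2^30 bytes = 1,073,741,824 bytes
246,415,360 / 1,073,741,824 = 0.2295 GiB

0.2295 GiB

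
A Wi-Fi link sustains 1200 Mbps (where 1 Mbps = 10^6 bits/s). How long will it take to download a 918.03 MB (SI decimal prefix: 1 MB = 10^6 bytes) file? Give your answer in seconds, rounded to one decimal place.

6.1 seconds

918.03 MB = 918,030,000 bytes = 7,344,240,000 bits
1200 Mbps = 1,200,000,000 bits/s
time = 7,344,240,000 / 1,200,000,000 = 6.1 s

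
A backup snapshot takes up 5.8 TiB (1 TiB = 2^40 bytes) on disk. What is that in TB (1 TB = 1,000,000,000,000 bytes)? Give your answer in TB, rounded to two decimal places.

6.38 TB

5.8 TiB × 1,099,511,627,776 bytes/TiB = 6,377,167,441,100.8 bytes
1 TB = 10^12 bytes = 1,000,000,000,000 bytes
6,377,167,441,100.8 / 1,000,000,000,000 = 6.38 TB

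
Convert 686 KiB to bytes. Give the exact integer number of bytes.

702,464 bytes

686 × 1,024 = 702,464 bytes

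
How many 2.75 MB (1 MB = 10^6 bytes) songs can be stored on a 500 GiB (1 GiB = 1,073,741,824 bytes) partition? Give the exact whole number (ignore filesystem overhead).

195,225

Capacity: 500 GiB = 536,870,912,000 bytes
Per item: 2.75 MB = 2,750,000 bytes
⌊536,870,912,000 / 2,750,000⌋ = 195,225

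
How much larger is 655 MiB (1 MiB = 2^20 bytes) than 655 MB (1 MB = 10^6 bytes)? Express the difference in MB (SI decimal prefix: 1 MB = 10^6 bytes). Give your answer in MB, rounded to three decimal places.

31.817 MB

655 MiB = 655 × 1,048,576 = 686,817,280 bytes
655 MB = 655 × 1,000,000 = 655,000,000 bytes
difference = 31,817,280 bytes
31,817,280 / 1,000,000 = 31.817 MB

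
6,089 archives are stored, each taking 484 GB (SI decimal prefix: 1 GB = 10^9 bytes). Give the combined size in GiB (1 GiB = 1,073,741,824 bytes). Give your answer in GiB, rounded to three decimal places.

Total = 6,089 × 484 GB = 2,947,076 GB
= 2,947,076 × 1,000,000,000 bytes = 2,947,076,000,000,000 bytes
1 GiB = 1,073,741,824 bytes
2,947,076,000,000,000 / 1,073,741,824 = 2,744,678.408 GiB

2,744,678.408 GiB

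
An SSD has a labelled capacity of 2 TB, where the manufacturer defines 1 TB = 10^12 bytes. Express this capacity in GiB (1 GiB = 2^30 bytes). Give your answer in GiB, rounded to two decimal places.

1,862.65 GiB

2 TB = 2 × 10^12 bytes = 2,000,000,000,000 bytes
1 GiB = 2^30 bytes = 1,073,741,824 bytes
2,000,000,000,000 / 1,073,741,824 = 1,862.65 GiB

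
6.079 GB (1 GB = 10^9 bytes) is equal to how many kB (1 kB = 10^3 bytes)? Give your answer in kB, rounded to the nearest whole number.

6,079,000 kB

6.079 GB × 1,000,000,000 bytes/GB = 6,079,000,000 bytes
1 kB = 10^3 bytes = 1,000 bytes
6,079,000,000 / 1,000 = 6,079,000 kB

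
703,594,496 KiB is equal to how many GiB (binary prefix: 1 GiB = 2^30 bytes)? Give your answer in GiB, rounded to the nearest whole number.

671 GiB

703,594,496 KiB × 1,024 bytes/KiB = 720,480,763,904 bytes
1 GiB = 2^30 bytes = 1,073,741,824 bytes
720,480,763,904 / 1,073,741,824 = 671 GiB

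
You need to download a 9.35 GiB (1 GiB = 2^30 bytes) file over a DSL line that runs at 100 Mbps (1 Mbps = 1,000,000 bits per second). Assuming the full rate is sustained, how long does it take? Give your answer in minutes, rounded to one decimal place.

13.4 minutes

9.35 GiB = 10,039,486,054.4 bytes = 80,315,888,435.2 bits
100 Mbps = 100,000,000 bits/s
time = 80,315,888,435.2 / 100,000,000 = 803.16 s
803.16 s / 60 = 13.4 minutes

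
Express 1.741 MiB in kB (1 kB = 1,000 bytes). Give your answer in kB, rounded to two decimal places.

1,825.57 kB

1.741 MiB × 1,048,576 bytes/MiB = 1,825,570.816 bytes
1 kB = 1,000 bytes
1,825,570.816 / 1,000 = 1,825.57 kB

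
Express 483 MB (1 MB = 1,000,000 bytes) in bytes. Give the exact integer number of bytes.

483,000,000 bytes

483 × 1,000,000 = 483,000,000 bytes  (1 MB = 10^6 bytes)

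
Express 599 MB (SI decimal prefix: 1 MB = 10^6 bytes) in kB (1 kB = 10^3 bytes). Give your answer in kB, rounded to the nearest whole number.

599 MB × 1,000,000 bytes/MB = 599,000,000 bytes
1 kB = 10^3 bytes = 1,000 bytes
599,000,000 / 1,000 = 599,000 kB

599,000 kB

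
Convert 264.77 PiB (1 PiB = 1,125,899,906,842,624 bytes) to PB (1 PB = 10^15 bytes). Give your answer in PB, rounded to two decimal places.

264.77 PiB × 1,125,899,906,842,624 bytes/PiB = 298,104,518,334,721,556.48 bytes
1 PB = 1,000,000,000,000,000 bytes
298,104,518,334,721,556.48 / 1,000,000,000,000,000 = 298.10 PB

298.10 PB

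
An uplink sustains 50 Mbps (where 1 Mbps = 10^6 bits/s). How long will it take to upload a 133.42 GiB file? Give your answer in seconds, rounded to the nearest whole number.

22,921 seconds

133.42 GiB = 143,258,634,158.08 bytes = 1,146,069,073,264.64 bits
50 Mbps = 50,000,000 bits/s
time = 1,146,069,073,264.64 / 50,000,000 = 22,921 s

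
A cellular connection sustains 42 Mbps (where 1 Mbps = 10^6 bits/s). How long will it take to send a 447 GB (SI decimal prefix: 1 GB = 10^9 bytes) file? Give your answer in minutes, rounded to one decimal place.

1,419.0 minutes

447 GB = 447,000,000,000 bytes = 3,576,000,000,000 bits
42 Mbps = 42,000,000 bits/s
time = 3,576,000,000,000 / 42,000,000 = 85,142.86 s
85,142.86 s / 60 = 1,419.0 minutes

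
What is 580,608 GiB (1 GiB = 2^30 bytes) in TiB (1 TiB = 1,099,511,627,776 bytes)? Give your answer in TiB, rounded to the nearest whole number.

580,608 GiB = 580,608 × 2^30 bytes = 623,423,092,948,992 bytes
1 TiB = 1,099,511,627,776 bytes
623,423,092,948,992 / 1,099,511,627,776 = 567 TiB

567 TiB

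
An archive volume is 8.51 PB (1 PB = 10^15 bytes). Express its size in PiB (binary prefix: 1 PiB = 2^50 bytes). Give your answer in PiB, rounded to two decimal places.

7.56 PiB

8.51 PB = 8.51 × 10^15 bytes = 8,510,000,000,000,000 bytes
1 PiB = 1,125,899,906,842,624 bytes
8,510,000,000,000,000 / 1,125,899,906,842,624 = 7.56 PiB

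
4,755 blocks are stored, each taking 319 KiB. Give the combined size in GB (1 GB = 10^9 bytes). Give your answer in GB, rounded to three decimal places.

Total = 4,755 × 319 KiB = 1,516,845 KiB
= 1,516,845 × 1,024 bytes = 1,553,249,280 bytes
1 GB = 1,000,000,000 bytes
1,553,249,280 / 1,000,000,000 = 1.553 GB

1.553 GB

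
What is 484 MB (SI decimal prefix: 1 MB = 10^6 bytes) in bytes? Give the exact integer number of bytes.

484,000,000 bytes

484 × 1,000,000 = 484,000,000 bytes  (1 MB = 10^6 bytes)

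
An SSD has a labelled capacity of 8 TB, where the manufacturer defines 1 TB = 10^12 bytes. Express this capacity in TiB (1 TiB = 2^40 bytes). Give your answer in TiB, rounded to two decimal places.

7.28 TiB

8 TB × 1,000,000,000,000 bytes/TB = 8,000,000,000,000 bytes
1 TiB = 1,099,511,627,776 bytes
8,000,000,000,000 / 1,099,511,627,776 = 7.28 TiB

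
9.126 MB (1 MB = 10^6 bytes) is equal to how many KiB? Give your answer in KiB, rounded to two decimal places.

8,912.11 KiB

9.126 MB = 9.126 × 10^6 bytes = 9,126,000 bytes
1 KiB = 2^10 bytes = 1,024 bytes
9,126,000 / 1,024 = 8,912.11 KiB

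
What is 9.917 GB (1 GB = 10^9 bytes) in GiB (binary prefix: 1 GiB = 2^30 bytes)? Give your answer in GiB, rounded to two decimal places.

9.24 GiB

9.917 GB × 1,000,000,000 bytes/GB = 9,917,000,000 bytes
1 GiB = 2^30 bytes = 1,073,741,824 bytes
9,917,000,000 / 1,073,741,824 = 9.24 GiB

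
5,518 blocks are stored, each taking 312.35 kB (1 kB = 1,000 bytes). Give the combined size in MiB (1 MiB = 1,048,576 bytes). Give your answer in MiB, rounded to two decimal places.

Total = 5,518 × 312.35 kB = 1723547.3 kB
= 1723547.3 × 1,000 bytes = 1,723,547,300 bytes
1 MiB = 1,048,576 bytes
1,723,547,300 / 1,048,576 = 1,643.70 MiB

1,643.70 MiB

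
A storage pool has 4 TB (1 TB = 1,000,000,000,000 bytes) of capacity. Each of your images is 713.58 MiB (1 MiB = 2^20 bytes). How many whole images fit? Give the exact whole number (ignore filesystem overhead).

Capacity: 4 TB = 4,000,000,000,000 bytes
Per item: 713.58 MiB = 748,242,862.08 bytes
⌊4,000,000,000,000 / 748,242,862.08⌋ = 5,345

5,345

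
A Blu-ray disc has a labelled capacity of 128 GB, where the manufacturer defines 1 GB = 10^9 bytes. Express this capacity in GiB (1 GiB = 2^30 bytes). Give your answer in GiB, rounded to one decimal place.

119.2 GiB

128 GB × 1,000,000,000 bytes/GB = 128,000,000,000 bytes
1 GiB = 1,073,741,824 bytes
128,000,000,000 / 1,073,741,824 = 119.2 GiB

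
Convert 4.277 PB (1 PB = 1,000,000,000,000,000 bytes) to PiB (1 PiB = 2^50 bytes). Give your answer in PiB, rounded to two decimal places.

4.277 PB × 1,000,000,000,000,000 bytes/PB = 4,277,000,000,000,000 bytes
1 PiB = 2^50 bytes = 1,125,899,906,842,624 bytes
4,277,000,000,000,000 / 1,125,899,906,842,624 = 3.80 PiB

3.80 PiB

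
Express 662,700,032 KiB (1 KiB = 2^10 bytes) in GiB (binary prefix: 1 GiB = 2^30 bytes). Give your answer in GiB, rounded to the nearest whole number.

632 GiB

662,700,032 KiB × 1,024 bytes/KiB = 678,604,832,768 bytes
1 GiB = 2^30 bytes = 1,073,741,824 bytes
678,604,832,768 / 1,073,741,824 = 632 GiB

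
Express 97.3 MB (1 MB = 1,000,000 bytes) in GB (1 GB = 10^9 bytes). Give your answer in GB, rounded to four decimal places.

97.3 MB × 1,000,000 bytes/MB = 97,300,000 bytes
1 GB = 10^9 bytes = 1,000,000,000 bytes
97,300,000 / 1,000,000,000 = 0.0973 GB

0.0973 GB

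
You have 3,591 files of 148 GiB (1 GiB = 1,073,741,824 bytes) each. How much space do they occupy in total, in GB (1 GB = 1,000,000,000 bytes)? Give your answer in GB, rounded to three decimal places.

Total = 3,591 × 148 GiB = 531,468 GiB
= 531,468 × 1,073,741,824 bytes = 570,659,419,717,632 bytes
1 GB = 1,000,000,000 bytes
570,659,419,717,632 / 1,000,000,000 = 570,659.420 GB

570,659.420 GB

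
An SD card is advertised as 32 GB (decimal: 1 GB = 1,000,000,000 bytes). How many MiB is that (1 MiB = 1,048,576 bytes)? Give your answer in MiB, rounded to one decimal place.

32 GB = 32 × 10^9 bytes = 32,000,000,000 bytes
1 MiB = 2^20 bytes = 1,048,576 bytes
32,000,000,000 / 1,048,576 = 30,517.6 MiB

30,517.6 MiB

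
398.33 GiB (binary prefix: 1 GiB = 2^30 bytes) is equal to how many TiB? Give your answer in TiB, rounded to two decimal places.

0.39 TiB

398.33 GiB = 398.33 × 2^30 bytes = 427,703,580,753.92 bytes
1 TiB = 2^40 bytes = 1,099,511,627,776 bytes
427,703,580,753.92 / 1,099,511,627,776 = 0.39 TiB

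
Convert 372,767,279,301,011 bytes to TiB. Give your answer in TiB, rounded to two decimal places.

372,767,279,301,011 bytes given.
1 TiB = 2^40 bytes = 1,099,511,627,776 bytes
372,767,279,301,011 / 1,099,511,627,776 = 339.03 TiB

339.03 TiB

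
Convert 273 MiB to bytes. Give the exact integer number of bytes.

273 × 1,048,576 = 286,261,248 bytes  (1 MiB = 2^20 bytes)

286,261,248 bytes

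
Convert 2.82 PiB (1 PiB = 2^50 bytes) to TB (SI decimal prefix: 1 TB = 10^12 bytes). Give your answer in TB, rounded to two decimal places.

2.82 PiB = 2.82 × 2^50 bytes = 3,175,037,737,296,199.68 bytes
1 TB = 10^12 bytes = 1,000,000,000,000 bytes
3,175,037,737,296,199.68 / 1,000,000,000,000 = 3,175.04 TB

3,175.04 TB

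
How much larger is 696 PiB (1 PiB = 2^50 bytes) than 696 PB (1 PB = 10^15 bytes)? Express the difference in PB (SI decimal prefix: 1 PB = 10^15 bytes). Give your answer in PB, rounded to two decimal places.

696 PiB = 696 × 1,125,899,906,842,624 = 783,626,335,162,466,304 bytes
696 PB = 696 × 1,000,000,000,000,000 = 696,000,000,000,000,000 bytes
difference = 87,626,335,162,466,304 bytes
87,626,335,162,466,304 / 1,000,000,000,000,000 = 87.63 PB

87.63 PB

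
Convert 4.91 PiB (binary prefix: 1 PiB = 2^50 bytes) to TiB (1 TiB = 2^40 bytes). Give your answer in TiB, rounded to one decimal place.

5,027.8 TiB

4.91 PiB × 1,125,899,906,842,624 bytes/PiB = 5,528,168,542,597,283.84 bytes
1 TiB = 1,099,511,627,776 bytes
5,528,168,542,597,283.84 / 1,099,511,627,776 = 5,027.8 TiB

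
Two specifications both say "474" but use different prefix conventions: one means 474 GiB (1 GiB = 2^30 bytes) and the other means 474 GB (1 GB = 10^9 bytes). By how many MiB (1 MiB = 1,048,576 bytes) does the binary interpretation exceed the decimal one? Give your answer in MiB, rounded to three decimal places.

474 GiB = 474 × 1,073,741,824 = 508,953,624,576 bytes
474 GB = 474 × 1,000,000,000 = 474,000,000,000 bytes
difference = 34,953,624,576 bytes
34,953,624,576 / 1,048,576 = 33,334.374 MiB

33,334.374 MiB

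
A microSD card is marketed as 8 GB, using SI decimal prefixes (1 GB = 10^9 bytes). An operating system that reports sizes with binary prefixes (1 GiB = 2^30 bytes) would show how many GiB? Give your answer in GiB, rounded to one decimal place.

8 GB × 1,000,000,000 bytes/GB = 8,000,000,000 bytes
1 GiB = 1,073,741,824 bytes
8,000,000,000 / 1,073,741,824 = 7.5 GiB

7.5 GiB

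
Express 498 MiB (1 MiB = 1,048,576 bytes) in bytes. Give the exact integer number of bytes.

498 × 1,048,576 = 522,190,848 bytes  (1 MiB = 2^20 bytes)

522,190,848 bytes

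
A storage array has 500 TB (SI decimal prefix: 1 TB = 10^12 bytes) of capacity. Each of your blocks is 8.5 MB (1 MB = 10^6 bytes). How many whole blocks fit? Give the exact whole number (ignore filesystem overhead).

Capacity: 500 TB = 500,000,000,000,000 bytes
Per item: 8.5 MB = 8,500,000 bytes
⌊500,000,000,000,000 / 8,500,000⌋ = 58,823,529

58,823,529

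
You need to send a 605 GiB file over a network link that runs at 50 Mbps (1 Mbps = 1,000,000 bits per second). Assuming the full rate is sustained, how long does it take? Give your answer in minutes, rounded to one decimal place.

1,732.3 minutes

605 GiB = 649,613,803,520 bytes = 5,196,910,428,160 bits
50 Mbps = 50,000,000 bits/s
time = 5,196,910,428,160 / 50,000,000 = 103,938.21 s
103,938.21 s / 60 = 1,732.3 minutes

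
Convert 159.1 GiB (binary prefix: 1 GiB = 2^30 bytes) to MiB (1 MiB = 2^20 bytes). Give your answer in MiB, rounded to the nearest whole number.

159.1 GiB = 159.1 × 2^30 bytes = 170,832,324,198.4 bytes
1 MiB = 1,048,576 bytes
170,832,324,198.4 / 1,048,576 = 162,918 MiB

162,918 MiB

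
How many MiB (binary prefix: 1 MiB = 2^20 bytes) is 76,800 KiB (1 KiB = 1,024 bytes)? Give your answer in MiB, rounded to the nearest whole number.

75 MiB

76,800 KiB × 1,024 bytes/KiB = 78,643,200 bytes
1 MiB = 2^20 bytes = 1,048,576 bytes
78,643,200 / 1,048,576 = 75 MiB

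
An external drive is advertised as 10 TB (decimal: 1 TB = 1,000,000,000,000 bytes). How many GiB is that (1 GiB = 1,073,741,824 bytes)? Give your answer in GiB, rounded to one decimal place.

9,313.2 GiB

10 TB × 1,000,000,000,000 bytes/TB = 10,000,000,000,000 bytes
1 GiB = 1,073,741,824 bytes
10,000,000,000,000 / 1,073,741,824 = 9,313.2 GiB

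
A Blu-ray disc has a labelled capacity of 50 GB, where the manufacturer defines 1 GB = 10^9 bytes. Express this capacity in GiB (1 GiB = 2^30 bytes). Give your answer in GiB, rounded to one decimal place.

46.6 GiB

50 GB = 50 × 10^9 bytes = 50,000,000,000 bytes
1 GiB = 1,073,741,824 bytes
50,000,000,000 / 1,073,741,824 = 46.6 GiB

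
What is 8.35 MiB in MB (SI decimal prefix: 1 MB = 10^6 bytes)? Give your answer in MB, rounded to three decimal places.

8.756 MB

8.35 MiB = 8.35 × 2^20 bytes = 8,755,609.6 bytes
1 MB = 10^6 bytes = 1,000,000 bytes
8,755,609.6 / 1,000,000 = 8.756 MB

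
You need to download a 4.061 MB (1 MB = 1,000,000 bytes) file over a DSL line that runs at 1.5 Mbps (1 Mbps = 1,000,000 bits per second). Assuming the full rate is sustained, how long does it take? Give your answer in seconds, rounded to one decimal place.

21.7 seconds

4.061 MB = 4,061,000 bytes = 32,488,000 bits
1.5 Mbps = 1,500,000 bits/s
time = 32,488,000 / 1,500,000 = 21.7 s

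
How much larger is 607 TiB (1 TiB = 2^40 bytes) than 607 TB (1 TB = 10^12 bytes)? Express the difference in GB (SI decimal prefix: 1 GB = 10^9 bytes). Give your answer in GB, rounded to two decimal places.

60,403.56 GB

607 TiB = 607 × 1,099,511,627,776 = 667,403,558,060,032 bytes
607 TB = 607 × 1,000,000,000,000 = 607,000,000,000,000 bytes
difference = 60,403,558,060,032 bytes
60,403,558,060,032 / 1,000,000,000 = 60,403.56 GB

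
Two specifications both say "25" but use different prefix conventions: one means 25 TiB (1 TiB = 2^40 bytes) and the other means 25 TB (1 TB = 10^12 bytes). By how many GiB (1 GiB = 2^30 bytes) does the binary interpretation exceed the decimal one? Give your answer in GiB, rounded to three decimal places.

2,316.936 GiB

25 TiB = 25 × 1,099,511,627,776 = 27,487,790,694,400 bytes
25 TB = 25 × 1,000,000,000,000 = 25,000,000,000,000 bytes
difference = 2,487,790,694,400 bytes
2,487,790,694,400 / 1,073,741,824 = 2,316.936 GiB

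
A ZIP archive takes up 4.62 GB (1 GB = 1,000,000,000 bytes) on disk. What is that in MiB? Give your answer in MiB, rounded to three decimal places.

4,405.975 MiB

4.62 GB = 4.62 × 10^9 bytes = 4,620,000,000 bytes
1 MiB = 1,048,576 bytes
4,620,000,000 / 1,048,576 = 4,405.975 MiB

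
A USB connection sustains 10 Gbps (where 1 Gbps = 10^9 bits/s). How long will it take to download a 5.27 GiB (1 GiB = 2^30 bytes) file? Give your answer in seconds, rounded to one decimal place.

5.27 GiB = 5,658,619,412.48 bytes = 45,268,955,299.84 bits
10 Gbps = 10,000,000,000 bits/s
time = 45,268,955,299.84 / 10,000,000,000 = 4.5 s

4.5 seconds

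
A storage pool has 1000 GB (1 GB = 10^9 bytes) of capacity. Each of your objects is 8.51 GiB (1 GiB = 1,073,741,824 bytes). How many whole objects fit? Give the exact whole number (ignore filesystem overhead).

Capacity: 1000 GB = 1,000,000,000,000 bytes
Per item: 8.51 GiB = 9,137,542,922.24 bytes
⌊1,000,000,000,000 / 9,137,542,922.24⌋ = 109

109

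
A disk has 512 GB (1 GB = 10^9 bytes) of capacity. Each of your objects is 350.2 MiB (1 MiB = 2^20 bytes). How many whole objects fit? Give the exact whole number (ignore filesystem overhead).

1,394

Capacity: 512 GB = 512,000,000,000 bytes
Per item: 350.2 MiB = 367,211,315.2 bytes
⌊512,000,000,000 / 367,211,315.2⌋ = 1,394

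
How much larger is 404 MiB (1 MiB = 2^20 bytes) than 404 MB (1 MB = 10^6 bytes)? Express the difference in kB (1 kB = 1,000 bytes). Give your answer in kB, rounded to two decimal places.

404 MiB = 404 × 1,048,576 = 423,624,704 bytes
404 MB = 404 × 1,000,000 = 404,000,000 bytes
difference = 19,624,704 bytes
19,624,704 / 1,000 = 19,624.70 kB

19,624.70 kB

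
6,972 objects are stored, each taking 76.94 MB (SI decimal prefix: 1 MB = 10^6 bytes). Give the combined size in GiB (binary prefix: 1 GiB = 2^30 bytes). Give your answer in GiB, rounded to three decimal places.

Total = 6,972 × 76.94 MB = 536425.68 MB
= 536425.68 × 1,000,000 bytes = 536,425,680,000 bytes
1 GiB = 1,073,741,824 bytes
536,425,680,000 / 1,073,741,824 = 499.585 GiB

499.585 GiB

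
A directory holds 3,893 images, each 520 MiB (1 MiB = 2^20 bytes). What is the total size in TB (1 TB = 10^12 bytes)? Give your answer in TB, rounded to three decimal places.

Total = 3,893 × 520 MiB = 2,024,360 MiB
= 2,024,360 × 1,048,576 bytes = 2,122,695,311,360 bytes
1 TB = 1,000,000,000,000 bytes
2,122,695,311,360 / 1,000,000,000,000 = 2.123 TB

2.123 TB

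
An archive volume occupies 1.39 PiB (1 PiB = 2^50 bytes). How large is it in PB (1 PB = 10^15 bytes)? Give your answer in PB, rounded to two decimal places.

1.39 PiB = 1.39 × 2^50 bytes = 1,565,000,870,511,247.36 bytes
1 PB = 10^15 bytes = 1,000,000,000,000,000 bytes
1,565,000,870,511,247.36 / 1,000,000,000,000,000 = 1.57 PB

1.57 PB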